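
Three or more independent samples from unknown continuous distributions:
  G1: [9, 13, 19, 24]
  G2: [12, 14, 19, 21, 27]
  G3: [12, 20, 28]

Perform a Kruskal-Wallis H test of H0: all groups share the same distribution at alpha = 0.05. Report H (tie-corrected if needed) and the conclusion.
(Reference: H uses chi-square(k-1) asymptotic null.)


Step 1: Combine all N = 12 observations and assign midranks.
sorted (value, group, rank): (9,G1,1), (12,G2,2.5), (12,G3,2.5), (13,G1,4), (14,G2,5), (19,G1,6.5), (19,G2,6.5), (20,G3,8), (21,G2,9), (24,G1,10), (27,G2,11), (28,G3,12)
Step 2: Sum ranks within each group.
R_1 = 21.5 (n_1 = 4)
R_2 = 34 (n_2 = 5)
R_3 = 22.5 (n_3 = 3)
Step 3: H = 12/(N(N+1)) * sum(R_i^2/n_i) - 3(N+1)
     = 12/(12*13) * (21.5^2/4 + 34^2/5 + 22.5^2/3) - 3*13
     = 0.076923 * 515.513 - 39
     = 0.654808.
Step 4: Ties present; correction factor C = 1 - 12/(12^3 - 12) = 0.993007. Corrected H = 0.654808 / 0.993007 = 0.659419.
Step 5: Under H0, H ~ chi^2(2); p-value = 0.719133.
Step 6: alpha = 0.05. fail to reject H0.

H = 0.6594, df = 2, p = 0.719133, fail to reject H0.


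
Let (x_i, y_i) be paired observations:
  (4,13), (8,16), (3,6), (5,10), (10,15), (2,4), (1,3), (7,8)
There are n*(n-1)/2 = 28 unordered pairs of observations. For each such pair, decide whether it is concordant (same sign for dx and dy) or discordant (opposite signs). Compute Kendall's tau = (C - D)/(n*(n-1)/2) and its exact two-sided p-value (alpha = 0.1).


Step 1: Enumerate the 28 unordered pairs (i,j) with i<j and classify each by sign(x_j-x_i) * sign(y_j-y_i).
  (1,2):dx=+4,dy=+3->C; (1,3):dx=-1,dy=-7->C; (1,4):dx=+1,dy=-3->D; (1,5):dx=+6,dy=+2->C
  (1,6):dx=-2,dy=-9->C; (1,7):dx=-3,dy=-10->C; (1,8):dx=+3,dy=-5->D; (2,3):dx=-5,dy=-10->C
  (2,4):dx=-3,dy=-6->C; (2,5):dx=+2,dy=-1->D; (2,6):dx=-6,dy=-12->C; (2,7):dx=-7,dy=-13->C
  (2,8):dx=-1,dy=-8->C; (3,4):dx=+2,dy=+4->C; (3,5):dx=+7,dy=+9->C; (3,6):dx=-1,dy=-2->C
  (3,7):dx=-2,dy=-3->C; (3,8):dx=+4,dy=+2->C; (4,5):dx=+5,dy=+5->C; (4,6):dx=-3,dy=-6->C
  (4,7):dx=-4,dy=-7->C; (4,8):dx=+2,dy=-2->D; (5,6):dx=-8,dy=-11->C; (5,7):dx=-9,dy=-12->C
  (5,8):dx=-3,dy=-7->C; (6,7):dx=-1,dy=-1->C; (6,8):dx=+5,dy=+4->C; (7,8):dx=+6,dy=+5->C
Step 2: C = 24, D = 4, total pairs = 28.
Step 3: tau = (C - D)/(n(n-1)/2) = (24 - 4)/28 = 0.714286.
Step 4: Exact two-sided p-value (enumerate n! = 40320 permutations of y under H0): p = 0.014137.
Step 5: alpha = 0.1. reject H0.

tau_b = 0.7143 (C=24, D=4), p = 0.014137, reject H0.


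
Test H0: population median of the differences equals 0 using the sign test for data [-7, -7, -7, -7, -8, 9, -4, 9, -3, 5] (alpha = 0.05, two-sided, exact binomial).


Step 1: Discard zero differences. Original n = 10; n_eff = number of nonzero differences = 10.
Nonzero differences (with sign): -7, -7, -7, -7, -8, +9, -4, +9, -3, +5
Step 2: Count signs: positive = 3, negative = 7.
Step 3: Under H0: P(positive) = 0.5, so the number of positives S ~ Bin(10, 0.5).
Step 4: Two-sided exact p-value = sum of Bin(10,0.5) probabilities at or below the observed probability = 0.343750.
Step 5: alpha = 0.05. fail to reject H0.

n_eff = 10, pos = 3, neg = 7, p = 0.343750, fail to reject H0.


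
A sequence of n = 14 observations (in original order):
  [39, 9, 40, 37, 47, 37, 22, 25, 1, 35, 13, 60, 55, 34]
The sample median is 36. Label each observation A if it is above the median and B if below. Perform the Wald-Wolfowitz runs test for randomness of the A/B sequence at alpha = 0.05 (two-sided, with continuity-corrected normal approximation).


Step 1: Compute median = 36; label A = above, B = below.
Labels in order: ABAAAABBBBBAAB  (n_A = 7, n_B = 7)
Step 2: Count runs R = 6.
Step 3: Under H0 (random ordering), E[R] = 2*n_A*n_B/(n_A+n_B) + 1 = 2*7*7/14 + 1 = 8.0000.
        Var[R] = 2*n_A*n_B*(2*n_A*n_B - n_A - n_B) / ((n_A+n_B)^2 * (n_A+n_B-1)) = 8232/2548 = 3.2308.
        SD[R] = 1.7974.
Step 4: Continuity-corrected z = (R + 0.5 - E[R]) / SD[R] = (6 + 0.5 - 8.0000) / 1.7974 = -0.8345.
Step 5: Two-sided p-value via normal approximation = 2*(1 - Phi(|z|)) = 0.403986.
Step 6: alpha = 0.05. fail to reject H0.

R = 6, z = -0.8345, p = 0.403986, fail to reject H0.


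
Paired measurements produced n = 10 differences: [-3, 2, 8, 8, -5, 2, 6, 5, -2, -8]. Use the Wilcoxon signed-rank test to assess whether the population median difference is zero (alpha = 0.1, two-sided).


Step 1: Drop any zero differences (none here) and take |d_i|.
|d| = [3, 2, 8, 8, 5, 2, 6, 5, 2, 8]
Step 2: Midrank |d_i| (ties get averaged ranks).
ranks: |3|->4, |2|->2, |8|->9, |8|->9, |5|->5.5, |2|->2, |6|->7, |5|->5.5, |2|->2, |8|->9
Step 3: Attach original signs; sum ranks with positive sign and with negative sign.
W+ = 2 + 9 + 9 + 2 + 7 + 5.5 = 34.5
W- = 4 + 5.5 + 2 + 9 = 20.5
(Check: W+ + W- = 55 should equal n(n+1)/2 = 55.)
Step 4: Test statistic W = min(W+, W-) = 20.5.
Step 5: Ties in |d|, so use the tie-corrected normal approximation.
        E[W] = n(n+1)/4 = 10*11/4 = 27.5.
        Tie groups: |d|=2 (t=3), |d|=5 (t=2), |d|=8 (t=3); sum(t^3 - t) = 54.
        Var[W] = n(n+1)(2n+1)/24 - sum(t^3-t)/48 = 2310/24 - 54/48 = 95.125.
        z = (W - E[W]) / sqrt(Var[W]) = (20.5 - 27.5) / 9.7532 = -0.7177.
        Two-sided p = 2*Phi(z) = 0.472934.
Step 6: alpha = 0.1. fail to reject H0.

W+ = 34.5, W- = 20.5, W = min = 20.5, p = 0.472934, fail to reject H0.


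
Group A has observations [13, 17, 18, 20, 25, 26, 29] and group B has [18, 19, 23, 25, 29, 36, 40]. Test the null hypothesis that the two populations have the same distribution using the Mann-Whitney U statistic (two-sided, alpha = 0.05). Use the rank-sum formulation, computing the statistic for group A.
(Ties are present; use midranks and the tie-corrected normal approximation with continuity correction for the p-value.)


Step 1: Combine and sort all 14 observations; assign midranks.
sorted (value, group): (13,X), (17,X), (18,X), (18,Y), (19,Y), (20,X), (23,Y), (25,X), (25,Y), (26,X), (29,X), (29,Y), (36,Y), (40,Y)
ranks: 13->1, 17->2, 18->3.5, 18->3.5, 19->5, 20->6, 23->7, 25->8.5, 25->8.5, 26->10, 29->11.5, 29->11.5, 36->13, 40->14
Step 2: Rank sum for X: R1 = 1 + 2 + 3.5 + 6 + 8.5 + 10 + 11.5 = 42.5.
Step 3: U_X = R1 - n1(n1+1)/2 = 42.5 - 7*8/2 = 42.5 - 28 = 14.5.
       U_Y = n1*n2 - U_X = 49 - 14.5 = 34.5.
Step 4: Ties are present, so use the tie-corrected normal approximation (with continuity correction) for the p-value.
Step 5: p-value = 0.223267; compare to alpha = 0.05. fail to reject H0.

U_X = 14.5, p = 0.223267, fail to reject H0 at alpha = 0.05.


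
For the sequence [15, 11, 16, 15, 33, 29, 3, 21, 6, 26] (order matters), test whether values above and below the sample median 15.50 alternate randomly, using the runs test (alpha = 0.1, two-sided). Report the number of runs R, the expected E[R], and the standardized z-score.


Step 1: Compute median = 15.50; label A = above, B = below.
Labels in order: BBABAABABA  (n_A = 5, n_B = 5)
Step 2: Count runs R = 8.
Step 3: Under H0 (random ordering), E[R] = 2*n_A*n_B/(n_A+n_B) + 1 = 2*5*5/10 + 1 = 6.0000.
        Var[R] = 2*n_A*n_B*(2*n_A*n_B - n_A - n_B) / ((n_A+n_B)^2 * (n_A+n_B-1)) = 2000/900 = 2.2222.
        SD[R] = 1.4907.
Step 4: Continuity-corrected z = (R - 0.5 - E[R]) / SD[R] = (8 - 0.5 - 6.0000) / 1.4907 = 1.0062.
Step 5: Two-sided p-value via normal approximation = 2*(1 - Phi(|z|)) = 0.314305.
Step 6: alpha = 0.1. fail to reject H0.

R = 8, z = 1.0062, p = 0.314305, fail to reject H0.


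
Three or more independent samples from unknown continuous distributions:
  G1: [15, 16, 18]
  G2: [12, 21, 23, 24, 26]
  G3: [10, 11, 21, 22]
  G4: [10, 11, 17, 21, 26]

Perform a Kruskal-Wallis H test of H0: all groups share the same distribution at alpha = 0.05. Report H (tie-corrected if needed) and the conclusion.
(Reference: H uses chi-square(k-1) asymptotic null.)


Step 1: Combine all N = 17 observations and assign midranks.
sorted (value, group, rank): (10,G3,1.5), (10,G4,1.5), (11,G3,3.5), (11,G4,3.5), (12,G2,5), (15,G1,6), (16,G1,7), (17,G4,8), (18,G1,9), (21,G2,11), (21,G3,11), (21,G4,11), (22,G3,13), (23,G2,14), (24,G2,15), (26,G2,16.5), (26,G4,16.5)
Step 2: Sum ranks within each group.
R_1 = 22 (n_1 = 3)
R_2 = 61.5 (n_2 = 5)
R_3 = 29 (n_3 = 4)
R_4 = 40.5 (n_4 = 5)
Step 3: H = 12/(N(N+1)) * sum(R_i^2/n_i) - 3(N+1)
     = 12/(17*18) * (22^2/3 + 61.5^2/5 + 29^2/4 + 40.5^2/5) - 3*18
     = 0.039216 * 1456.08 - 54
     = 3.101307.
Step 4: Ties present; correction factor C = 1 - 42/(17^3 - 17) = 0.991422. Corrected H = 3.101307 / 0.991422 = 3.128142.
Step 5: Under H0, H ~ chi^2(3); p-value = 0.372287.
Step 6: alpha = 0.05. fail to reject H0.

H = 3.1281, df = 3, p = 0.372287, fail to reject H0.


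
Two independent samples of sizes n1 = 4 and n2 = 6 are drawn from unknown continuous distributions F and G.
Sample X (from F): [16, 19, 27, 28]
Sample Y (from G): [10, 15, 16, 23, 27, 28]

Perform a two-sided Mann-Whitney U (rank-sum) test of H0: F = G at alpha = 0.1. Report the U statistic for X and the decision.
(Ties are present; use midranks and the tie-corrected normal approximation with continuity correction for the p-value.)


Step 1: Combine and sort all 10 observations; assign midranks.
sorted (value, group): (10,Y), (15,Y), (16,X), (16,Y), (19,X), (23,Y), (27,X), (27,Y), (28,X), (28,Y)
ranks: 10->1, 15->2, 16->3.5, 16->3.5, 19->5, 23->6, 27->7.5, 27->7.5, 28->9.5, 28->9.5
Step 2: Rank sum for X: R1 = 3.5 + 5 + 7.5 + 9.5 = 25.5.
Step 3: U_X = R1 - n1(n1+1)/2 = 25.5 - 4*5/2 = 25.5 - 10 = 15.5.
       U_Y = n1*n2 - U_X = 24 - 15.5 = 8.5.
Step 4: Ties are present, so use the tie-corrected normal approximation (with continuity correction) for the p-value.
Step 5: p-value = 0.518605; compare to alpha = 0.1. fail to reject H0.

U_X = 15.5, p = 0.518605, fail to reject H0 at alpha = 0.1.


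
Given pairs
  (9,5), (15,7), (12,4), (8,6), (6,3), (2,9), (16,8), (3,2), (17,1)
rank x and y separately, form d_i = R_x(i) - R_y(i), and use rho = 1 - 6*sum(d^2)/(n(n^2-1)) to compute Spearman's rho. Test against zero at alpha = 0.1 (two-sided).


Step 1: Rank x and y separately (midranks; no ties here).
rank(x): 9->5, 15->7, 12->6, 8->4, 6->3, 2->1, 16->8, 3->2, 17->9
rank(y): 5->5, 7->7, 4->4, 6->6, 3->3, 9->9, 8->8, 2->2, 1->1
Step 2: d_i = R_x(i) - R_y(i); compute d_i^2.
  (5-5)^2=0, (7-7)^2=0, (6-4)^2=4, (4-6)^2=4, (3-3)^2=0, (1-9)^2=64, (8-8)^2=0, (2-2)^2=0, (9-1)^2=64
sum(d^2) = 136.
Step 3: rho = 1 - 6*136 / (9*(9^2 - 1)) = 1 - 816/720 = -0.133333.
Step 4: Under H0, t = rho * sqrt((n-2)/(1-rho^2)) = -0.3559 ~ t(7).
Step 5: Two-sided p-value from the t-distribution with 7 df = 0.732368.
Step 6: alpha = 0.1. fail to reject H0.

rho = -0.1333, p = 0.732368, fail to reject H0 at alpha = 0.1.


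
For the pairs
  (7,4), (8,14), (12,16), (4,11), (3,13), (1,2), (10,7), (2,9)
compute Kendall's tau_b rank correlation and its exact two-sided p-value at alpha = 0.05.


Step 1: Enumerate the 28 unordered pairs (i,j) with i<j and classify each by sign(x_j-x_i) * sign(y_j-y_i).
  (1,2):dx=+1,dy=+10->C; (1,3):dx=+5,dy=+12->C; (1,4):dx=-3,dy=+7->D; (1,5):dx=-4,dy=+9->D
  (1,6):dx=-6,dy=-2->C; (1,7):dx=+3,dy=+3->C; (1,8):dx=-5,dy=+5->D; (2,3):dx=+4,dy=+2->C
  (2,4):dx=-4,dy=-3->C; (2,5):dx=-5,dy=-1->C; (2,6):dx=-7,dy=-12->C; (2,7):dx=+2,dy=-7->D
  (2,8):dx=-6,dy=-5->C; (3,4):dx=-8,dy=-5->C; (3,5):dx=-9,dy=-3->C; (3,6):dx=-11,dy=-14->C
  (3,7):dx=-2,dy=-9->C; (3,8):dx=-10,dy=-7->C; (4,5):dx=-1,dy=+2->D; (4,6):dx=-3,dy=-9->C
  (4,7):dx=+6,dy=-4->D; (4,8):dx=-2,dy=-2->C; (5,6):dx=-2,dy=-11->C; (5,7):dx=+7,dy=-6->D
  (5,8):dx=-1,dy=-4->C; (6,7):dx=+9,dy=+5->C; (6,8):dx=+1,dy=+7->C; (7,8):dx=-8,dy=+2->D
Step 2: C = 20, D = 8, total pairs = 28.
Step 3: tau = (C - D)/(n(n-1)/2) = (20 - 8)/28 = 0.428571.
Step 4: Exact two-sided p-value (enumerate n! = 40320 permutations of y under H0): p = 0.178869.
Step 5: alpha = 0.05. fail to reject H0.

tau_b = 0.4286 (C=20, D=8), p = 0.178869, fail to reject H0.


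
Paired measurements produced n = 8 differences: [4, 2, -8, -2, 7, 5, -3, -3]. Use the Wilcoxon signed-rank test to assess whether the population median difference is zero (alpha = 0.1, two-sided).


Step 1: Drop any zero differences (none here) and take |d_i|.
|d| = [4, 2, 8, 2, 7, 5, 3, 3]
Step 2: Midrank |d_i| (ties get averaged ranks).
ranks: |4|->5, |2|->1.5, |8|->8, |2|->1.5, |7|->7, |5|->6, |3|->3.5, |3|->3.5
Step 3: Attach original signs; sum ranks with positive sign and with negative sign.
W+ = 5 + 1.5 + 7 + 6 = 19.5
W- = 8 + 1.5 + 3.5 + 3.5 = 16.5
(Check: W+ + W- = 36 should equal n(n+1)/2 = 36.)
Step 4: Test statistic W = min(W+, W-) = 16.5.
Step 5: Ties in |d|, so use the tie-corrected normal approximation.
        E[W] = n(n+1)/4 = 8*9/4 = 18.
        Tie groups: |d|=2 (t=2), |d|=3 (t=2); sum(t^3 - t) = 12.
        Var[W] = n(n+1)(2n+1)/24 - sum(t^3-t)/48 = 1224/24 - 12/48 = 50.75.
        z = (W - E[W]) / sqrt(Var[W]) = (16.5 - 18) / 7.1239 = -0.2106.
        Two-sided p = 2*Phi(z) = 0.833232.
Step 6: alpha = 0.1. fail to reject H0.

W+ = 19.5, W- = 16.5, W = min = 16.5, p = 0.833232, fail to reject H0.


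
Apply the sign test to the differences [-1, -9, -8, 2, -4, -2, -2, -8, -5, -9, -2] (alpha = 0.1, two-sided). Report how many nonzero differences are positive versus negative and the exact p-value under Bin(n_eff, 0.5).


Step 1: Discard zero differences. Original n = 11; n_eff = number of nonzero differences = 11.
Nonzero differences (with sign): -1, -9, -8, +2, -4, -2, -2, -8, -5, -9, -2
Step 2: Count signs: positive = 1, negative = 10.
Step 3: Under H0: P(positive) = 0.5, so the number of positives S ~ Bin(11, 0.5).
Step 4: Two-sided exact p-value = sum of Bin(11,0.5) probabilities at or below the observed probability = 0.011719.
Step 5: alpha = 0.1. reject H0.

n_eff = 11, pos = 1, neg = 10, p = 0.011719, reject H0.


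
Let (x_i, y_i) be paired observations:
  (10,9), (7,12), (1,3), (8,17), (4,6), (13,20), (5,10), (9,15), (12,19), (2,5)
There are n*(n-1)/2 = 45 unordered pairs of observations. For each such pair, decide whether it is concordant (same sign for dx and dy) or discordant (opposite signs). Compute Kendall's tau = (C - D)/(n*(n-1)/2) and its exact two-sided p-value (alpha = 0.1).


Step 1: Enumerate the 45 unordered pairs (i,j) with i<j and classify each by sign(x_j-x_i) * sign(y_j-y_i).
  (1,2):dx=-3,dy=+3->D; (1,3):dx=-9,dy=-6->C; (1,4):dx=-2,dy=+8->D; (1,5):dx=-6,dy=-3->C
  (1,6):dx=+3,dy=+11->C; (1,7):dx=-5,dy=+1->D; (1,8):dx=-1,dy=+6->D; (1,9):dx=+2,dy=+10->C
  (1,10):dx=-8,dy=-4->C; (2,3):dx=-6,dy=-9->C; (2,4):dx=+1,dy=+5->C; (2,5):dx=-3,dy=-6->C
  (2,6):dx=+6,dy=+8->C; (2,7):dx=-2,dy=-2->C; (2,8):dx=+2,dy=+3->C; (2,9):dx=+5,dy=+7->C
  (2,10):dx=-5,dy=-7->C; (3,4):dx=+7,dy=+14->C; (3,5):dx=+3,dy=+3->C; (3,6):dx=+12,dy=+17->C
  (3,7):dx=+4,dy=+7->C; (3,8):dx=+8,dy=+12->C; (3,9):dx=+11,dy=+16->C; (3,10):dx=+1,dy=+2->C
  (4,5):dx=-4,dy=-11->C; (4,6):dx=+5,dy=+3->C; (4,7):dx=-3,dy=-7->C; (4,8):dx=+1,dy=-2->D
  (4,9):dx=+4,dy=+2->C; (4,10):dx=-6,dy=-12->C; (5,6):dx=+9,dy=+14->C; (5,7):dx=+1,dy=+4->C
  (5,8):dx=+5,dy=+9->C; (5,9):dx=+8,dy=+13->C; (5,10):dx=-2,dy=-1->C; (6,7):dx=-8,dy=-10->C
  (6,8):dx=-4,dy=-5->C; (6,9):dx=-1,dy=-1->C; (6,10):dx=-11,dy=-15->C; (7,8):dx=+4,dy=+5->C
  (7,9):dx=+7,dy=+9->C; (7,10):dx=-3,dy=-5->C; (8,9):dx=+3,dy=+4->C; (8,10):dx=-7,dy=-10->C
  (9,10):dx=-10,dy=-14->C
Step 2: C = 40, D = 5, total pairs = 45.
Step 3: tau = (C - D)/(n(n-1)/2) = (40 - 5)/45 = 0.777778.
Step 4: Exact two-sided p-value (enumerate n! = 3628800 permutations of y under H0): p = 0.000946.
Step 5: alpha = 0.1. reject H0.

tau_b = 0.7778 (C=40, D=5), p = 0.000946, reject H0.


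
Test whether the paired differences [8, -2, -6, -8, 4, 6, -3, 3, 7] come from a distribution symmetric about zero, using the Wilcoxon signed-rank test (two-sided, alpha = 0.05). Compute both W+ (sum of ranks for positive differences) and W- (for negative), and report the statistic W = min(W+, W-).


Step 1: Drop any zero differences (none here) and take |d_i|.
|d| = [8, 2, 6, 8, 4, 6, 3, 3, 7]
Step 2: Midrank |d_i| (ties get averaged ranks).
ranks: |8|->8.5, |2|->1, |6|->5.5, |8|->8.5, |4|->4, |6|->5.5, |3|->2.5, |3|->2.5, |7|->7
Step 3: Attach original signs; sum ranks with positive sign and with negative sign.
W+ = 8.5 + 4 + 5.5 + 2.5 + 7 = 27.5
W- = 1 + 5.5 + 8.5 + 2.5 = 17.5
(Check: W+ + W- = 45 should equal n(n+1)/2 = 45.)
Step 4: Test statistic W = min(W+, W-) = 17.5.
Step 5: Ties in |d|, so use the tie-corrected normal approximation.
        E[W] = n(n+1)/4 = 9*10/4 = 22.5.
        Tie groups: |d|=3 (t=2), |d|=6 (t=2), |d|=8 (t=2); sum(t^3 - t) = 18.
        Var[W] = n(n+1)(2n+1)/24 - sum(t^3-t)/48 = 1710/24 - 18/48 = 70.875.
        z = (W - E[W]) / sqrt(Var[W]) = (17.5 - 22.5) / 8.4187 = -0.5939.
        Two-sided p = 2*Phi(z) = 0.552570.
Step 6: alpha = 0.05. fail to reject H0.

W+ = 27.5, W- = 17.5, W = min = 17.5, p = 0.552570, fail to reject H0.


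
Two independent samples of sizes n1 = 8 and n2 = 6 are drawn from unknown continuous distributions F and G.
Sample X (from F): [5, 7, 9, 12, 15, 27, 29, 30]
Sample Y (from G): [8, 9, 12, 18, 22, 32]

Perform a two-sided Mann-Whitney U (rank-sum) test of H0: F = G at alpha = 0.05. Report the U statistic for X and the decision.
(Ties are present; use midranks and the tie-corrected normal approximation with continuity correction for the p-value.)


Step 1: Combine and sort all 14 observations; assign midranks.
sorted (value, group): (5,X), (7,X), (8,Y), (9,X), (9,Y), (12,X), (12,Y), (15,X), (18,Y), (22,Y), (27,X), (29,X), (30,X), (32,Y)
ranks: 5->1, 7->2, 8->3, 9->4.5, 9->4.5, 12->6.5, 12->6.5, 15->8, 18->9, 22->10, 27->11, 29->12, 30->13, 32->14
Step 2: Rank sum for X: R1 = 1 + 2 + 4.5 + 6.5 + 8 + 11 + 12 + 13 = 58.
Step 3: U_X = R1 - n1(n1+1)/2 = 58 - 8*9/2 = 58 - 36 = 22.
       U_Y = n1*n2 - U_X = 48 - 22 = 26.
Step 4: Ties are present, so use the tie-corrected normal approximation (with continuity correction) for the p-value.
Step 5: p-value = 0.846116; compare to alpha = 0.05. fail to reject H0.

U_X = 22, p = 0.846116, fail to reject H0 at alpha = 0.05.


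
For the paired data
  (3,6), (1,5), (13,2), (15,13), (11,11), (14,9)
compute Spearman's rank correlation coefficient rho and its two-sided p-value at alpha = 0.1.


Step 1: Rank x and y separately (midranks; no ties here).
rank(x): 3->2, 1->1, 13->4, 15->6, 11->3, 14->5
rank(y): 6->3, 5->2, 2->1, 13->6, 11->5, 9->4
Step 2: d_i = R_x(i) - R_y(i); compute d_i^2.
  (2-3)^2=1, (1-2)^2=1, (4-1)^2=9, (6-6)^2=0, (3-5)^2=4, (5-4)^2=1
sum(d^2) = 16.
Step 3: rho = 1 - 6*16 / (6*(6^2 - 1)) = 1 - 96/210 = 0.542857.
Step 4: Under H0, t = rho * sqrt((n-2)/(1-rho^2)) = 1.2928 ~ t(4).
Step 5: Two-sided p-value from the t-distribution with 4 df = 0.265703.
Step 6: alpha = 0.1. fail to reject H0.

rho = 0.5429, p = 0.265703, fail to reject H0 at alpha = 0.1.


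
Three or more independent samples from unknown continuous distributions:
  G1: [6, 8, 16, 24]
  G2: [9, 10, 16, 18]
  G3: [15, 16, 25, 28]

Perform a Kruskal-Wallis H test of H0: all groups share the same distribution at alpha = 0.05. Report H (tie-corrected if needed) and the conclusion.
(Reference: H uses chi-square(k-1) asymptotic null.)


Step 1: Combine all N = 12 observations and assign midranks.
sorted (value, group, rank): (6,G1,1), (8,G1,2), (9,G2,3), (10,G2,4), (15,G3,5), (16,G1,7), (16,G2,7), (16,G3,7), (18,G2,9), (24,G1,10), (25,G3,11), (28,G3,12)
Step 2: Sum ranks within each group.
R_1 = 20 (n_1 = 4)
R_2 = 23 (n_2 = 4)
R_3 = 35 (n_3 = 4)
Step 3: H = 12/(N(N+1)) * sum(R_i^2/n_i) - 3(N+1)
     = 12/(12*13) * (20^2/4 + 23^2/4 + 35^2/4) - 3*13
     = 0.076923 * 538.5 - 39
     = 2.423077.
Step 4: Ties present; correction factor C = 1 - 24/(12^3 - 12) = 0.986014. Corrected H = 2.423077 / 0.986014 = 2.457447.
Step 5: Under H0, H ~ chi^2(2); p-value = 0.292666.
Step 6: alpha = 0.05. fail to reject H0.

H = 2.4574, df = 2, p = 0.292666, fail to reject H0.


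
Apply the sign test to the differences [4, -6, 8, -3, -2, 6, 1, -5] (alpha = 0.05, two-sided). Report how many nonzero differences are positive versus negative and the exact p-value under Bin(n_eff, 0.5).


Step 1: Discard zero differences. Original n = 8; n_eff = number of nonzero differences = 8.
Nonzero differences (with sign): +4, -6, +8, -3, -2, +6, +1, -5
Step 2: Count signs: positive = 4, negative = 4.
Step 3: Under H0: P(positive) = 0.5, so the number of positives S ~ Bin(8, 0.5).
Step 4: Two-sided exact p-value = sum of Bin(8,0.5) probabilities at or below the observed probability = 1.000000.
Step 5: alpha = 0.05. fail to reject H0.

n_eff = 8, pos = 4, neg = 4, p = 1.000000, fail to reject H0.


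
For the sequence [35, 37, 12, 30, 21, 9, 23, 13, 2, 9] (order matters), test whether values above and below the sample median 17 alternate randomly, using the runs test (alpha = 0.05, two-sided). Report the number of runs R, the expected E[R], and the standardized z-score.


Step 1: Compute median = 17; label A = above, B = below.
Labels in order: AABAABABBB  (n_A = 5, n_B = 5)
Step 2: Count runs R = 6.
Step 3: Under H0 (random ordering), E[R] = 2*n_A*n_B/(n_A+n_B) + 1 = 2*5*5/10 + 1 = 6.0000.
        Var[R] = 2*n_A*n_B*(2*n_A*n_B - n_A - n_B) / ((n_A+n_B)^2 * (n_A+n_B-1)) = 2000/900 = 2.2222.
        SD[R] = 1.4907.
Step 4: R = E[R], so z = 0 with no continuity correction.
Step 5: Two-sided p-value via normal approximation = 2*(1 - Phi(|z|)) = 1.000000.
Step 6: alpha = 0.05. fail to reject H0.

R = 6, z = 0.0000, p = 1.000000, fail to reject H0.


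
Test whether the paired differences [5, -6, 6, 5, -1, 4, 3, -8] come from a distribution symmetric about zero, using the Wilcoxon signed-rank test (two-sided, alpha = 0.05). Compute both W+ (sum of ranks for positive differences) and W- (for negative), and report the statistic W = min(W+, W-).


Step 1: Drop any zero differences (none here) and take |d_i|.
|d| = [5, 6, 6, 5, 1, 4, 3, 8]
Step 2: Midrank |d_i| (ties get averaged ranks).
ranks: |5|->4.5, |6|->6.5, |6|->6.5, |5|->4.5, |1|->1, |4|->3, |3|->2, |8|->8
Step 3: Attach original signs; sum ranks with positive sign and with negative sign.
W+ = 4.5 + 6.5 + 4.5 + 3 + 2 = 20.5
W- = 6.5 + 1 + 8 = 15.5
(Check: W+ + W- = 36 should equal n(n+1)/2 = 36.)
Step 4: Test statistic W = min(W+, W-) = 15.5.
Step 5: Ties in |d|, so use the tie-corrected normal approximation.
        E[W] = n(n+1)/4 = 8*9/4 = 18.
        Tie groups: |d|=5 (t=2), |d|=6 (t=2); sum(t^3 - t) = 12.
        Var[W] = n(n+1)(2n+1)/24 - sum(t^3-t)/48 = 1224/24 - 12/48 = 50.75.
        z = (W - E[W]) / sqrt(Var[W]) = (15.5 - 18) / 7.1239 = -0.3509.
        Two-sided p = 2*Phi(z) = 0.725640.
Step 6: alpha = 0.05. fail to reject H0.

W+ = 20.5, W- = 15.5, W = min = 15.5, p = 0.725640, fail to reject H0.


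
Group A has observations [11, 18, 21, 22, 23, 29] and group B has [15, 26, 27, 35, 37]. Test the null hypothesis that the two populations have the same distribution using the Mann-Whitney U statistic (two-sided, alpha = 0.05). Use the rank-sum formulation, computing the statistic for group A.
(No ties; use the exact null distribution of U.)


Step 1: Combine and sort all 11 observations; assign midranks.
sorted (value, group): (11,X), (15,Y), (18,X), (21,X), (22,X), (23,X), (26,Y), (27,Y), (29,X), (35,Y), (37,Y)
ranks: 11->1, 15->2, 18->3, 21->4, 22->5, 23->6, 26->7, 27->8, 29->9, 35->10, 37->11
Step 2: Rank sum for X: R1 = 1 + 3 + 4 + 5 + 6 + 9 = 28.
Step 3: U_X = R1 - n1(n1+1)/2 = 28 - 6*7/2 = 28 - 21 = 7.
       U_Y = n1*n2 - U_X = 30 - 7 = 23.
Step 4: No ties, so the exact null distribution of U (based on enumerating the C(11,6) = 462 equally likely rank assignments) gives the two-sided p-value.
Step 5: p-value = 0.177489; compare to alpha = 0.05. fail to reject H0.

U_X = 7, p = 0.177489, fail to reject H0 at alpha = 0.05.


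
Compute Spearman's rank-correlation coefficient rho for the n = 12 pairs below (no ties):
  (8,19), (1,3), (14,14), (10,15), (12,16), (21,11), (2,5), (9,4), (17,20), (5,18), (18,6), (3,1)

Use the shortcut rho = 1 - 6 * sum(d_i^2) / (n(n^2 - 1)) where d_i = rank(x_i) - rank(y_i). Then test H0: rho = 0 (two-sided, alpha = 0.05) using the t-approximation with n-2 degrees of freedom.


Step 1: Rank x and y separately (midranks; no ties here).
rank(x): 8->5, 1->1, 14->9, 10->7, 12->8, 21->12, 2->2, 9->6, 17->10, 5->4, 18->11, 3->3
rank(y): 19->11, 3->2, 14->7, 15->8, 16->9, 11->6, 5->4, 4->3, 20->12, 18->10, 6->5, 1->1
Step 2: d_i = R_x(i) - R_y(i); compute d_i^2.
  (5-11)^2=36, (1-2)^2=1, (9-7)^2=4, (7-8)^2=1, (8-9)^2=1, (12-6)^2=36, (2-4)^2=4, (6-3)^2=9, (10-12)^2=4, (4-10)^2=36, (11-5)^2=36, (3-1)^2=4
sum(d^2) = 172.
Step 3: rho = 1 - 6*172 / (12*(12^2 - 1)) = 1 - 1032/1716 = 0.398601.
Step 4: Under H0, t = rho * sqrt((n-2)/(1-rho^2)) = 1.3744 ~ t(10).
Step 5: Two-sided p-value from the t-distribution with 10 df = 0.199335.
Step 6: alpha = 0.05. fail to reject H0.

rho = 0.3986, p = 0.199335, fail to reject H0 at alpha = 0.05.


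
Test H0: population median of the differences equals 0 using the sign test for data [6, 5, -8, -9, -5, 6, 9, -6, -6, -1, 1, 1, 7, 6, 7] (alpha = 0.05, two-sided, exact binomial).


Step 1: Discard zero differences. Original n = 15; n_eff = number of nonzero differences = 15.
Nonzero differences (with sign): +6, +5, -8, -9, -5, +6, +9, -6, -6, -1, +1, +1, +7, +6, +7
Step 2: Count signs: positive = 9, negative = 6.
Step 3: Under H0: P(positive) = 0.5, so the number of positives S ~ Bin(15, 0.5).
Step 4: Two-sided exact p-value = sum of Bin(15,0.5) probabilities at or below the observed probability = 0.607239.
Step 5: alpha = 0.05. fail to reject H0.

n_eff = 15, pos = 9, neg = 6, p = 0.607239, fail to reject H0.


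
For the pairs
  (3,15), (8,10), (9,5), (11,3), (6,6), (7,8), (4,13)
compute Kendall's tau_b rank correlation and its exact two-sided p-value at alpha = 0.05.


Step 1: Enumerate the 21 unordered pairs (i,j) with i<j and classify each by sign(x_j-x_i) * sign(y_j-y_i).
  (1,2):dx=+5,dy=-5->D; (1,3):dx=+6,dy=-10->D; (1,4):dx=+8,dy=-12->D; (1,5):dx=+3,dy=-9->D
  (1,6):dx=+4,dy=-7->D; (1,7):dx=+1,dy=-2->D; (2,3):dx=+1,dy=-5->D; (2,4):dx=+3,dy=-7->D
  (2,5):dx=-2,dy=-4->C; (2,6):dx=-1,dy=-2->C; (2,7):dx=-4,dy=+3->D; (3,4):dx=+2,dy=-2->D
  (3,5):dx=-3,dy=+1->D; (3,6):dx=-2,dy=+3->D; (3,7):dx=-5,dy=+8->D; (4,5):dx=-5,dy=+3->D
  (4,6):dx=-4,dy=+5->D; (4,7):dx=-7,dy=+10->D; (5,6):dx=+1,dy=+2->C; (5,7):dx=-2,dy=+7->D
  (6,7):dx=-3,dy=+5->D
Step 2: C = 3, D = 18, total pairs = 21.
Step 3: tau = (C - D)/(n(n-1)/2) = (3 - 18)/21 = -0.714286.
Step 4: Exact two-sided p-value (enumerate n! = 5040 permutations of y under H0): p = 0.030159.
Step 5: alpha = 0.05. reject H0.

tau_b = -0.7143 (C=3, D=18), p = 0.030159, reject H0.


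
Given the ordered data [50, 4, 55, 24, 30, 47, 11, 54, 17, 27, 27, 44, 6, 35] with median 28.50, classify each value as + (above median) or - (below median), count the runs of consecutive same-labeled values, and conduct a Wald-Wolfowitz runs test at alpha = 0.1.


Step 1: Compute median = 28.50; label A = above, B = below.
Labels in order: ABABAABABBBABA  (n_A = 7, n_B = 7)
Step 2: Count runs R = 11.
Step 3: Under H0 (random ordering), E[R] = 2*n_A*n_B/(n_A+n_B) + 1 = 2*7*7/14 + 1 = 8.0000.
        Var[R] = 2*n_A*n_B*(2*n_A*n_B - n_A - n_B) / ((n_A+n_B)^2 * (n_A+n_B-1)) = 8232/2548 = 3.2308.
        SD[R] = 1.7974.
Step 4: Continuity-corrected z = (R - 0.5 - E[R]) / SD[R] = (11 - 0.5 - 8.0000) / 1.7974 = 1.3909.
Step 5: Two-sided p-value via normal approximation = 2*(1 - Phi(|z|)) = 0.164264.
Step 6: alpha = 0.1. fail to reject H0.

R = 11, z = 1.3909, p = 0.164264, fail to reject H0.


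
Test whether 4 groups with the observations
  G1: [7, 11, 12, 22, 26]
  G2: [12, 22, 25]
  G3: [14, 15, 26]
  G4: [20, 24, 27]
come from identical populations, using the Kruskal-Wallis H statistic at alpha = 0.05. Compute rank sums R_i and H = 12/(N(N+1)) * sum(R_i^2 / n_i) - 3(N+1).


Step 1: Combine all N = 14 observations and assign midranks.
sorted (value, group, rank): (7,G1,1), (11,G1,2), (12,G1,3.5), (12,G2,3.5), (14,G3,5), (15,G3,6), (20,G4,7), (22,G1,8.5), (22,G2,8.5), (24,G4,10), (25,G2,11), (26,G1,12.5), (26,G3,12.5), (27,G4,14)
Step 2: Sum ranks within each group.
R_1 = 27.5 (n_1 = 5)
R_2 = 23 (n_2 = 3)
R_3 = 23.5 (n_3 = 3)
R_4 = 31 (n_4 = 3)
Step 3: H = 12/(N(N+1)) * sum(R_i^2/n_i) - 3(N+1)
     = 12/(14*15) * (27.5^2/5 + 23^2/3 + 23.5^2/3 + 31^2/3) - 3*15
     = 0.057143 * 832 - 45
     = 2.542857.
Step 4: Ties present; correction factor C = 1 - 18/(14^3 - 14) = 0.993407. Corrected H = 2.542857 / 0.993407 = 2.559735.
Step 5: Under H0, H ~ chi^2(3); p-value = 0.464592.
Step 6: alpha = 0.05. fail to reject H0.

H = 2.5597, df = 3, p = 0.464592, fail to reject H0.


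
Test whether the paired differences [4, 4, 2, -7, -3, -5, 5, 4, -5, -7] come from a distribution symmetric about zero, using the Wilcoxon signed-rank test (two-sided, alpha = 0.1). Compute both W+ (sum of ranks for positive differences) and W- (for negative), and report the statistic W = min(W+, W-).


Step 1: Drop any zero differences (none here) and take |d_i|.
|d| = [4, 4, 2, 7, 3, 5, 5, 4, 5, 7]
Step 2: Midrank |d_i| (ties get averaged ranks).
ranks: |4|->4, |4|->4, |2|->1, |7|->9.5, |3|->2, |5|->7, |5|->7, |4|->4, |5|->7, |7|->9.5
Step 3: Attach original signs; sum ranks with positive sign and with negative sign.
W+ = 4 + 4 + 1 + 7 + 4 = 20
W- = 9.5 + 2 + 7 + 7 + 9.5 = 35
(Check: W+ + W- = 55 should equal n(n+1)/2 = 55.)
Step 4: Test statistic W = min(W+, W-) = 20.
Step 5: Ties in |d|, so use the tie-corrected normal approximation.
        E[W] = n(n+1)/4 = 10*11/4 = 27.5.
        Tie groups: |d|=4 (t=3), |d|=5 (t=3), |d|=7 (t=2); sum(t^3 - t) = 54.
        Var[W] = n(n+1)(2n+1)/24 - sum(t^3-t)/48 = 2310/24 - 54/48 = 95.125.
        z = (W - E[W]) / sqrt(Var[W]) = (20 - 27.5) / 9.7532 = -0.7690.
        Two-sided p = 2*Phi(z) = 0.441906.
Step 6: alpha = 0.1. fail to reject H0.

W+ = 20, W- = 35, W = min = 20, p = 0.441906, fail to reject H0.


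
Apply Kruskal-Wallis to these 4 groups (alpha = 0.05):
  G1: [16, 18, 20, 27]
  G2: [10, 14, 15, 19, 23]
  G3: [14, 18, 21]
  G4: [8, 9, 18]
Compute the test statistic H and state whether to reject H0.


Step 1: Combine all N = 15 observations and assign midranks.
sorted (value, group, rank): (8,G4,1), (9,G4,2), (10,G2,3), (14,G2,4.5), (14,G3,4.5), (15,G2,6), (16,G1,7), (18,G1,9), (18,G3,9), (18,G4,9), (19,G2,11), (20,G1,12), (21,G3,13), (23,G2,14), (27,G1,15)
Step 2: Sum ranks within each group.
R_1 = 43 (n_1 = 4)
R_2 = 38.5 (n_2 = 5)
R_3 = 26.5 (n_3 = 3)
R_4 = 12 (n_4 = 3)
Step 3: H = 12/(N(N+1)) * sum(R_i^2/n_i) - 3(N+1)
     = 12/(15*16) * (43^2/4 + 38.5^2/5 + 26.5^2/3 + 12^2/3) - 3*16
     = 0.050000 * 1040.78 - 48
     = 4.039167.
Step 4: Ties present; correction factor C = 1 - 30/(15^3 - 15) = 0.991071. Corrected H = 4.039167 / 0.991071 = 4.075556.
Step 5: Under H0, H ~ chi^2(3); p-value = 0.253420.
Step 6: alpha = 0.05. fail to reject H0.

H = 4.0756, df = 3, p = 0.253420, fail to reject H0.


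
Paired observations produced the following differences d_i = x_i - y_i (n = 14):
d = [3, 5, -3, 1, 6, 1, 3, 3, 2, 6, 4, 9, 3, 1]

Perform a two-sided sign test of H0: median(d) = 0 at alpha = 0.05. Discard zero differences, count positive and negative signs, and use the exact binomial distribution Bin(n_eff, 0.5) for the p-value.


Step 1: Discard zero differences. Original n = 14; n_eff = number of nonzero differences = 14.
Nonzero differences (with sign): +3, +5, -3, +1, +6, +1, +3, +3, +2, +6, +4, +9, +3, +1
Step 2: Count signs: positive = 13, negative = 1.
Step 3: Under H0: P(positive) = 0.5, so the number of positives S ~ Bin(14, 0.5).
Step 4: Two-sided exact p-value = sum of Bin(14,0.5) probabilities at or below the observed probability = 0.001831.
Step 5: alpha = 0.05. reject H0.

n_eff = 14, pos = 13, neg = 1, p = 0.001831, reject H0.


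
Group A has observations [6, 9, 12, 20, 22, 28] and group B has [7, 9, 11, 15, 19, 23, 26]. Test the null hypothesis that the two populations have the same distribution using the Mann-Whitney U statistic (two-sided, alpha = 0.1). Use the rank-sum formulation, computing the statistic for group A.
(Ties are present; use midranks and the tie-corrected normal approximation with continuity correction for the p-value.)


Step 1: Combine and sort all 13 observations; assign midranks.
sorted (value, group): (6,X), (7,Y), (9,X), (9,Y), (11,Y), (12,X), (15,Y), (19,Y), (20,X), (22,X), (23,Y), (26,Y), (28,X)
ranks: 6->1, 7->2, 9->3.5, 9->3.5, 11->5, 12->6, 15->7, 19->8, 20->9, 22->10, 23->11, 26->12, 28->13
Step 2: Rank sum for X: R1 = 1 + 3.5 + 6 + 9 + 10 + 13 = 42.5.
Step 3: U_X = R1 - n1(n1+1)/2 = 42.5 - 6*7/2 = 42.5 - 21 = 21.5.
       U_Y = n1*n2 - U_X = 42 - 21.5 = 20.5.
Step 4: Ties are present, so use the tie-corrected normal approximation (with continuity correction) for the p-value.
Step 5: p-value = 1.000000; compare to alpha = 0.1. fail to reject H0.

U_X = 21.5, p = 1.000000, fail to reject H0 at alpha = 0.1.


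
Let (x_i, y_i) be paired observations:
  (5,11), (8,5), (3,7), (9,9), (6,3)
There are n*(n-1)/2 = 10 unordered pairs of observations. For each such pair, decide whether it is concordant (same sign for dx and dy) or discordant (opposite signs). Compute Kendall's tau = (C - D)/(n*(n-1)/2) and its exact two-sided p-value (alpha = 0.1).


Step 1: Enumerate the 10 unordered pairs (i,j) with i<j and classify each by sign(x_j-x_i) * sign(y_j-y_i).
  (1,2):dx=+3,dy=-6->D; (1,3):dx=-2,dy=-4->C; (1,4):dx=+4,dy=-2->D; (1,5):dx=+1,dy=-8->D
  (2,3):dx=-5,dy=+2->D; (2,4):dx=+1,dy=+4->C; (2,5):dx=-2,dy=-2->C; (3,4):dx=+6,dy=+2->C
  (3,5):dx=+3,dy=-4->D; (4,5):dx=-3,dy=-6->C
Step 2: C = 5, D = 5, total pairs = 10.
Step 3: tau = (C - D)/(n(n-1)/2) = (5 - 5)/10 = 0.000000.
Step 4: Exact two-sided p-value (enumerate n! = 120 permutations of y under H0): p = 1.000000.
Step 5: alpha = 0.1. fail to reject H0.

tau_b = 0.0000 (C=5, D=5), p = 1.000000, fail to reject H0.


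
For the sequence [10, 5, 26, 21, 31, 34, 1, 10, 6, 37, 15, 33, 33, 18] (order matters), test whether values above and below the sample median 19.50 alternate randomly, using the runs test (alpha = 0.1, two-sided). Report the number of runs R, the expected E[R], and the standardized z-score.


Step 1: Compute median = 19.50; label A = above, B = below.
Labels in order: BBAAAABBBABAAB  (n_A = 7, n_B = 7)
Step 2: Count runs R = 7.
Step 3: Under H0 (random ordering), E[R] = 2*n_A*n_B/(n_A+n_B) + 1 = 2*7*7/14 + 1 = 8.0000.
        Var[R] = 2*n_A*n_B*(2*n_A*n_B - n_A - n_B) / ((n_A+n_B)^2 * (n_A+n_B-1)) = 8232/2548 = 3.2308.
        SD[R] = 1.7974.
Step 4: Continuity-corrected z = (R + 0.5 - E[R]) / SD[R] = (7 + 0.5 - 8.0000) / 1.7974 = -0.2782.
Step 5: Two-sided p-value via normal approximation = 2*(1 - Phi(|z|)) = 0.780879.
Step 6: alpha = 0.1. fail to reject H0.

R = 7, z = -0.2782, p = 0.780879, fail to reject H0.


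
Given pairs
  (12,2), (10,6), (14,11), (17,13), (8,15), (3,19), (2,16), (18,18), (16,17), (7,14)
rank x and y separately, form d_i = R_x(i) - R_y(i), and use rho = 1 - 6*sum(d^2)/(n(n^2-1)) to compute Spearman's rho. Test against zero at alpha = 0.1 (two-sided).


Step 1: Rank x and y separately (midranks; no ties here).
rank(x): 12->6, 10->5, 14->7, 17->9, 8->4, 3->2, 2->1, 18->10, 16->8, 7->3
rank(y): 2->1, 6->2, 11->3, 13->4, 15->6, 19->10, 16->7, 18->9, 17->8, 14->5
Step 2: d_i = R_x(i) - R_y(i); compute d_i^2.
  (6-1)^2=25, (5-2)^2=9, (7-3)^2=16, (9-4)^2=25, (4-6)^2=4, (2-10)^2=64, (1-7)^2=36, (10-9)^2=1, (8-8)^2=0, (3-5)^2=4
sum(d^2) = 184.
Step 3: rho = 1 - 6*184 / (10*(10^2 - 1)) = 1 - 1104/990 = -0.115152.
Step 4: Under H0, t = rho * sqrt((n-2)/(1-rho^2)) = -0.3279 ~ t(8).
Step 5: Two-sided p-value from the t-distribution with 8 df = 0.751420.
Step 6: alpha = 0.1. fail to reject H0.

rho = -0.1152, p = 0.751420, fail to reject H0 at alpha = 0.1.


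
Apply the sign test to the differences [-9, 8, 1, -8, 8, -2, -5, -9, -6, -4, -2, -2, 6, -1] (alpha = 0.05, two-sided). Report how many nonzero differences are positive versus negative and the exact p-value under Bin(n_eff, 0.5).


Step 1: Discard zero differences. Original n = 14; n_eff = number of nonzero differences = 14.
Nonzero differences (with sign): -9, +8, +1, -8, +8, -2, -5, -9, -6, -4, -2, -2, +6, -1
Step 2: Count signs: positive = 4, negative = 10.
Step 3: Under H0: P(positive) = 0.5, so the number of positives S ~ Bin(14, 0.5).
Step 4: Two-sided exact p-value = sum of Bin(14,0.5) probabilities at or below the observed probability = 0.179565.
Step 5: alpha = 0.05. fail to reject H0.

n_eff = 14, pos = 4, neg = 10, p = 0.179565, fail to reject H0.


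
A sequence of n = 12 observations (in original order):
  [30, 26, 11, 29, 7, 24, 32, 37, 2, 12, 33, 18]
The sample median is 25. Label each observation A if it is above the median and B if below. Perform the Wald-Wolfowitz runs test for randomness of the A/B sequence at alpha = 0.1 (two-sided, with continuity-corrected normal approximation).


Step 1: Compute median = 25; label A = above, B = below.
Labels in order: AABABBAABBAB  (n_A = 6, n_B = 6)
Step 2: Count runs R = 8.
Step 3: Under H0 (random ordering), E[R] = 2*n_A*n_B/(n_A+n_B) + 1 = 2*6*6/12 + 1 = 7.0000.
        Var[R] = 2*n_A*n_B*(2*n_A*n_B - n_A - n_B) / ((n_A+n_B)^2 * (n_A+n_B-1)) = 4320/1584 = 2.7273.
        SD[R] = 1.6514.
Step 4: Continuity-corrected z = (R - 0.5 - E[R]) / SD[R] = (8 - 0.5 - 7.0000) / 1.6514 = 0.3028.
Step 5: Two-sided p-value via normal approximation = 2*(1 - Phi(|z|)) = 0.762069.
Step 6: alpha = 0.1. fail to reject H0.

R = 8, z = 0.3028, p = 0.762069, fail to reject H0.


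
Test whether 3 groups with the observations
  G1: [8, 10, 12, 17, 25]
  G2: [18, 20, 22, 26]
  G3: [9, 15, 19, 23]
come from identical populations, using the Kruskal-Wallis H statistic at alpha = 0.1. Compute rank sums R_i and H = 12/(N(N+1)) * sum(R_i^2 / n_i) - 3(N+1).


Step 1: Combine all N = 13 observations and assign midranks.
sorted (value, group, rank): (8,G1,1), (9,G3,2), (10,G1,3), (12,G1,4), (15,G3,5), (17,G1,6), (18,G2,7), (19,G3,8), (20,G2,9), (22,G2,10), (23,G3,11), (25,G1,12), (26,G2,13)
Step 2: Sum ranks within each group.
R_1 = 26 (n_1 = 5)
R_2 = 39 (n_2 = 4)
R_3 = 26 (n_3 = 4)
Step 3: H = 12/(N(N+1)) * sum(R_i^2/n_i) - 3(N+1)
     = 12/(13*14) * (26^2/5 + 39^2/4 + 26^2/4) - 3*14
     = 0.065934 * 684.45 - 42
     = 3.128571.
Step 4: No ties, so H is used without correction.
Step 5: Under H0, H ~ chi^2(2); p-value = 0.209237.
Step 6: alpha = 0.1. fail to reject H0.

H = 3.1286, df = 2, p = 0.209237, fail to reject H0.


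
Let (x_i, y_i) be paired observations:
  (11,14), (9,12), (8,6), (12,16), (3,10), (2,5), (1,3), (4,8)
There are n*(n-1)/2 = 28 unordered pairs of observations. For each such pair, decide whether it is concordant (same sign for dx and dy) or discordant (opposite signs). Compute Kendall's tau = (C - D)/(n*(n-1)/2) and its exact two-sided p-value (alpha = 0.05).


Step 1: Enumerate the 28 unordered pairs (i,j) with i<j and classify each by sign(x_j-x_i) * sign(y_j-y_i).
  (1,2):dx=-2,dy=-2->C; (1,3):dx=-3,dy=-8->C; (1,4):dx=+1,dy=+2->C; (1,5):dx=-8,dy=-4->C
  (1,6):dx=-9,dy=-9->C; (1,7):dx=-10,dy=-11->C; (1,8):dx=-7,dy=-6->C; (2,3):dx=-1,dy=-6->C
  (2,4):dx=+3,dy=+4->C; (2,5):dx=-6,dy=-2->C; (2,6):dx=-7,dy=-7->C; (2,7):dx=-8,dy=-9->C
  (2,8):dx=-5,dy=-4->C; (3,4):dx=+4,dy=+10->C; (3,5):dx=-5,dy=+4->D; (3,6):dx=-6,dy=-1->C
  (3,7):dx=-7,dy=-3->C; (3,8):dx=-4,dy=+2->D; (4,5):dx=-9,dy=-6->C; (4,6):dx=-10,dy=-11->C
  (4,7):dx=-11,dy=-13->C; (4,8):dx=-8,dy=-8->C; (5,6):dx=-1,dy=-5->C; (5,7):dx=-2,dy=-7->C
  (5,8):dx=+1,dy=-2->D; (6,7):dx=-1,dy=-2->C; (6,8):dx=+2,dy=+3->C; (7,8):dx=+3,dy=+5->C
Step 2: C = 25, D = 3, total pairs = 28.
Step 3: tau = (C - D)/(n(n-1)/2) = (25 - 3)/28 = 0.785714.
Step 4: Exact two-sided p-value (enumerate n! = 40320 permutations of y under H0): p = 0.005506.
Step 5: alpha = 0.05. reject H0.

tau_b = 0.7857 (C=25, D=3), p = 0.005506, reject H0.


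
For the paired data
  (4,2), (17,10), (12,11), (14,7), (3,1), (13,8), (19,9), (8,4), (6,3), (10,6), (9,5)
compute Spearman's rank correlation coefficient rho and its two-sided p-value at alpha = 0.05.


Step 1: Rank x and y separately (midranks; no ties here).
rank(x): 4->2, 17->10, 12->7, 14->9, 3->1, 13->8, 19->11, 8->4, 6->3, 10->6, 9->5
rank(y): 2->2, 10->10, 11->11, 7->7, 1->1, 8->8, 9->9, 4->4, 3->3, 6->6, 5->5
Step 2: d_i = R_x(i) - R_y(i); compute d_i^2.
  (2-2)^2=0, (10-10)^2=0, (7-11)^2=16, (9-7)^2=4, (1-1)^2=0, (8-8)^2=0, (11-9)^2=4, (4-4)^2=0, (3-3)^2=0, (6-6)^2=0, (5-5)^2=0
sum(d^2) = 24.
Step 3: rho = 1 - 6*24 / (11*(11^2 - 1)) = 1 - 144/1320 = 0.890909.
Step 4: Under H0, t = rho * sqrt((n-2)/(1-rho^2)) = 5.8847 ~ t(9).
Step 5: Two-sided p-value from the t-distribution with 9 df = 0.000233.
Step 6: alpha = 0.05. reject H0.

rho = 0.8909, p = 0.000233, reject H0 at alpha = 0.05.
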